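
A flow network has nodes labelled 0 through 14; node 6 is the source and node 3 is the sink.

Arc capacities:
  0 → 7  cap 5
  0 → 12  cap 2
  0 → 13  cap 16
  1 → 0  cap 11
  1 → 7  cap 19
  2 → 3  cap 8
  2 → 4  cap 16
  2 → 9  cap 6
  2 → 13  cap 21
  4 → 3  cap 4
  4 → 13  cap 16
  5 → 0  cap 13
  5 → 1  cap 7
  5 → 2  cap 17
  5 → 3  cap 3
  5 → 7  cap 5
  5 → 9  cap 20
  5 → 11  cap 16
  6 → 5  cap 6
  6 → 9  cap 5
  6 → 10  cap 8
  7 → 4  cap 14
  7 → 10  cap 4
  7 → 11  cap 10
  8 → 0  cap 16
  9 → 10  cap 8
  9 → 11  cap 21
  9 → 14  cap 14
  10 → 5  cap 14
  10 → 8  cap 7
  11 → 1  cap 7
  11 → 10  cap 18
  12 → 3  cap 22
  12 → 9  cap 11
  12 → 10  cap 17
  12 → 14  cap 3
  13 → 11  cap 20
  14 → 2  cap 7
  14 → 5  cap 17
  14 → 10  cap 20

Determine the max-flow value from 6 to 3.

Maximum flow value: 17

augment #1: 6→5→3 bottleneck 3, total now 3
augment #2: 6→5→2→3 bottleneck 3, total now 6
augment #3: 6→9→14→2→3 bottleneck 5, total now 11
augment #4: 6→10→5→0→12→3 bottleneck 2, total now 13
augment #5: 6→10→5→2→4→3 bottleneck 4, total now 17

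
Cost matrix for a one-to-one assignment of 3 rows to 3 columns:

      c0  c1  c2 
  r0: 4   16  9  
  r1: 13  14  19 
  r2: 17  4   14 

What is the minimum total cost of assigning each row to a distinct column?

Minimum assignment cost: 26

optimal assignment: row0→col2 (cost 9), row1→col0 (cost 13), row2→col1 (cost 4)
total = 9 + 13 + 4 = 26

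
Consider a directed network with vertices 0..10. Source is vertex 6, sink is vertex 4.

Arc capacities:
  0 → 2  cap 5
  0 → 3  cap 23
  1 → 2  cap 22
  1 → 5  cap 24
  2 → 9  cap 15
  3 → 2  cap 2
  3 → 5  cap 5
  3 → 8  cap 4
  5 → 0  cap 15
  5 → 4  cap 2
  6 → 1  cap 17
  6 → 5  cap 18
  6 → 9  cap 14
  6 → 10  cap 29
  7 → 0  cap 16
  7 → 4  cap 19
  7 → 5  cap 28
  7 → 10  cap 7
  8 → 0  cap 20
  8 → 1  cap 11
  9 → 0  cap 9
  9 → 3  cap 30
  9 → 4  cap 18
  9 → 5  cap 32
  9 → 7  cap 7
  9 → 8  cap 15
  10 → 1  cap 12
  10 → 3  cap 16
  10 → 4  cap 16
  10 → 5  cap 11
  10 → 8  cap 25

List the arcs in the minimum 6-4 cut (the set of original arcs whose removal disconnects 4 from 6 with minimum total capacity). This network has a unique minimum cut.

augment #1: 6→5→4 push 2
augment #2: 6→9→4 push 14
augment #3: 6→10→4 push 16
augment #4: 6→1→2→9→4 push 4
augment #5: 6→1→2→9→7→4 push 7
max flow = 43; residual-reachable set from 6 gives S-side
cut edges (S→T): {(5,4), (9,4), (9,7), (10,4)} total cap 43

Min-cut arcs: {(5,4), (9,4), (9,7), (10,4)} (total capacity 43)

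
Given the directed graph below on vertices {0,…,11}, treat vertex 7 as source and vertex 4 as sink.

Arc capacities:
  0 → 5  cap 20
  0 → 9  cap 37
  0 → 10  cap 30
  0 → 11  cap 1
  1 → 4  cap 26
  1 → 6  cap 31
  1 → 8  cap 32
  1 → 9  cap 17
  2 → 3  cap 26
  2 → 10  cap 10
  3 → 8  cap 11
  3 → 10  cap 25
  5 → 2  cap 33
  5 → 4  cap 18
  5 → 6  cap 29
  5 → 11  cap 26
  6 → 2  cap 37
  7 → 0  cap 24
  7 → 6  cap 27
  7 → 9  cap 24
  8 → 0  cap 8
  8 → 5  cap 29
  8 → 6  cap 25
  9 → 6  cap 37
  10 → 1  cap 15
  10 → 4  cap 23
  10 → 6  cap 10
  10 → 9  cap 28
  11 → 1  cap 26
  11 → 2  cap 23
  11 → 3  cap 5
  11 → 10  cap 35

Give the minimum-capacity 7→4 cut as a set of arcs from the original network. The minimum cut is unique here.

Min-cut arcs: {(2,3), (2,10), (7,0)} (total capacity 60)

augment #1: 7→0→5→4 push 18
augment #2: 7→0→10→4 push 6
augment #3: 7→6→2→10→4 push 10
augment #4: 7→6→2→3→10→4 push 7
augment #5: 7→6→2→3→10→1→4 push 10
augment #6: 7→9→6→2→3→10→1→4 push 5
augment #7: 7→9→6→2→3→8→0→11→1→4 push 1
augment #8: 7→9→6→2→3→8→5→11→1→4 push 3
max flow = 60; residual-reachable set from 7 gives S-side
cut edges (S→T): {(2,3), (2,10), (7,0)} total cap 60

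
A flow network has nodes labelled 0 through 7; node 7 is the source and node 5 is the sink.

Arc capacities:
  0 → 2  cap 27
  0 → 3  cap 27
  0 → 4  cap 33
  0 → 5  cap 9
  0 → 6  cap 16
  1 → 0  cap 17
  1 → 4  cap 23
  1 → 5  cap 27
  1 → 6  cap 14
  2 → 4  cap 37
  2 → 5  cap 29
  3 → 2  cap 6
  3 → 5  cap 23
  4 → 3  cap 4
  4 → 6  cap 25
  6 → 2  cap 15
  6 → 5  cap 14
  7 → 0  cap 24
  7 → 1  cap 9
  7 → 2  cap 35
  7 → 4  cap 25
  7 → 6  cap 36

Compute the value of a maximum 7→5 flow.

augment #1: 7→0→5 bottleneck 9, total now 9
augment #2: 7→1→5 bottleneck 9, total now 18
augment #3: 7→2→5 bottleneck 29, total now 47
augment #4: 7→6→5 bottleneck 14, total now 61
augment #5: 7→0→3→5 bottleneck 15, total now 76
augment #6: 7→4→3→5 bottleneck 4, total now 80

Maximum flow value: 80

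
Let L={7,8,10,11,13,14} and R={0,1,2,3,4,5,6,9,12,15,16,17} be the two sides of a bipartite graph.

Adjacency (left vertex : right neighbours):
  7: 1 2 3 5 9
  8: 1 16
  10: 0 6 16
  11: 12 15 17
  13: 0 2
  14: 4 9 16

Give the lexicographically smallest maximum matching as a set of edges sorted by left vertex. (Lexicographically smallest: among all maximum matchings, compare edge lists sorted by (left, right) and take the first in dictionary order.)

Lex-smallest maximum matching: {(7,1), (8,16), (10,0), (11,12), (13,2), (14,4)}

|M| = 6 (so the lex-smallest maximum matching has 6 edges)
process left vertices in ascending order; for each, take the smallest-labelled available neighbour that still permits 6 edges overall, or leave it unmatched if none does
lex-smallest matching: {7-1, 8-16, 10-0, 11-12, 13-2, 14-4}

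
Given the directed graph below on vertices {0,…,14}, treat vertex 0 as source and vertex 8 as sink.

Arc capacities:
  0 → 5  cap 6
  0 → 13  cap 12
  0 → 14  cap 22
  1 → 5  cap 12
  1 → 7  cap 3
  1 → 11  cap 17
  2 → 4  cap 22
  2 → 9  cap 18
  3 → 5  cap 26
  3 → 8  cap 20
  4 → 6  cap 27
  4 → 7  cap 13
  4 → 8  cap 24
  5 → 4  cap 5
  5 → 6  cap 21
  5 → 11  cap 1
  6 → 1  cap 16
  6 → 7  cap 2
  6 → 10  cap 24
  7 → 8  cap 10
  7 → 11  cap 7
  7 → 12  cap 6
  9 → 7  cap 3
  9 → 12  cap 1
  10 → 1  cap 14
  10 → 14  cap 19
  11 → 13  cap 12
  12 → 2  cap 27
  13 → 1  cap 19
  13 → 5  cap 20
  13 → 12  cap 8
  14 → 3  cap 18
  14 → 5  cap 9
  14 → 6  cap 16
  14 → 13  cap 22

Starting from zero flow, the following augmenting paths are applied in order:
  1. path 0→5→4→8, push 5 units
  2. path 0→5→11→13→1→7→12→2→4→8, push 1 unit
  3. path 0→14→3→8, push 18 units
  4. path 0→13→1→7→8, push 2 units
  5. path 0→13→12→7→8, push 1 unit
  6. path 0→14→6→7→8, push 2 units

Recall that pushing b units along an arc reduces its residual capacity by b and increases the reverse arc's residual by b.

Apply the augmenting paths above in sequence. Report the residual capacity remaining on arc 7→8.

Residual capacity of (7,8): 5

after path 1 (0→5→4→8, push 5): res(7,8)=10
after path 2 (0→5→11→13→1→7→12→2→4→8, push 1): res(7,8)=10
after path 3 (0→14→3→8, push 18): res(7,8)=10
after path 4 (0→13→1→7→8, push 2): res(7,8)=8
after path 5 (0→13→12→7→8, push 1): res(7,8)=7
after path 6 (0→14→6→7→8, push 2): res(7,8)=5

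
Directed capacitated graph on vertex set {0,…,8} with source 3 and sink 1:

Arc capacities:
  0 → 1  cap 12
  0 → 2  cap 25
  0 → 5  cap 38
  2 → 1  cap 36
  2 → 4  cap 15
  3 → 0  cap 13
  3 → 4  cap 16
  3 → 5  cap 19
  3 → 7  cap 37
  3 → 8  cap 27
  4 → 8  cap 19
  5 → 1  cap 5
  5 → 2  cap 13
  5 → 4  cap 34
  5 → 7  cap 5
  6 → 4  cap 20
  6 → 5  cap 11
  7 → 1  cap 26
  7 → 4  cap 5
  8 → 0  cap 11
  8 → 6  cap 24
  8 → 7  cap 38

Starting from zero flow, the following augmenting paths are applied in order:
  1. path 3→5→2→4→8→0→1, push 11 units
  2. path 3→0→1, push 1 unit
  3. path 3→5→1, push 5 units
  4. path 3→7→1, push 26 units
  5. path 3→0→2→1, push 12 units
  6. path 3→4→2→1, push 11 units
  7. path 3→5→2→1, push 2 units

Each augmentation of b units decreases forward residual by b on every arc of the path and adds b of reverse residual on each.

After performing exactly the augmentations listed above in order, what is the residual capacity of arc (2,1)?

after path 1 (3→5→2→4→8→0→1, push 11): res(2,1)=36
after path 2 (3→0→1, push 1): res(2,1)=36
after path 3 (3→5→1, push 5): res(2,1)=36
after path 4 (3→7→1, push 26): res(2,1)=36
after path 5 (3→0→2→1, push 12): res(2,1)=24
after path 6 (3→4→2→1, push 11): res(2,1)=13
after path 7 (3→5→2→1, push 2): res(2,1)=11

Residual capacity of (2,1): 11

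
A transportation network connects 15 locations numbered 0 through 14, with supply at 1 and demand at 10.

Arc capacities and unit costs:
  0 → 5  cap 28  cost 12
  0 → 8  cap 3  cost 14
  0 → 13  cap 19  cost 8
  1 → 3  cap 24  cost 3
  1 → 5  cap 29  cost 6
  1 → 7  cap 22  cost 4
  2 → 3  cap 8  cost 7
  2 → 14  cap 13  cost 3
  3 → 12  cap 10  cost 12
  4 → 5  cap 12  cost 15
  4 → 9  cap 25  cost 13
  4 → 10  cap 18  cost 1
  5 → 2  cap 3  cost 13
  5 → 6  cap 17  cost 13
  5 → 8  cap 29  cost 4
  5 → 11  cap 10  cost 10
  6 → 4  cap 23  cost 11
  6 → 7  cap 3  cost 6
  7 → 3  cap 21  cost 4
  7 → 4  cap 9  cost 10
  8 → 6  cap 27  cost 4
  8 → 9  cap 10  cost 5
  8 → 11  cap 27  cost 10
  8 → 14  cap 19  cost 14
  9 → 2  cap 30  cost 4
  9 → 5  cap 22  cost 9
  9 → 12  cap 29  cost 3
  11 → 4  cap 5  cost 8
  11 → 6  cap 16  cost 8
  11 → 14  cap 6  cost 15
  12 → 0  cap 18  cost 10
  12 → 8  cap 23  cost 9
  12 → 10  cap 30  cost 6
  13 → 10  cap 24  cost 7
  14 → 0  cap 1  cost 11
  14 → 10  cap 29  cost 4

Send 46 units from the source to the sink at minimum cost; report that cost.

Minimum cost for 46 units: 1032

shortest-cost path #1: 1→7→4→10 push 9 @ unit cost 15 (adds 135)
shortest-cost path #2: 1→3→12→10 push 10 @ unit cost 21 (adds 210)
shortest-cost path #3: 1→5→8→9→12→10 push 10 @ unit cost 24 (adds 240)
shortest-cost path #4: 1→5→11→4→10 push 5 @ unit cost 25 (adds 125)
shortest-cost path #5: 1→5→2→14→10 push 3 @ unit cost 26 (adds 78)
shortest-cost path #6: 1→5→8→6→4→10 push 4 @ unit cost 26 (adds 104)
shortest-cost path #7: 1→5→8→14→10 push 5 @ unit cost 28 (adds 140)
total cost = 1032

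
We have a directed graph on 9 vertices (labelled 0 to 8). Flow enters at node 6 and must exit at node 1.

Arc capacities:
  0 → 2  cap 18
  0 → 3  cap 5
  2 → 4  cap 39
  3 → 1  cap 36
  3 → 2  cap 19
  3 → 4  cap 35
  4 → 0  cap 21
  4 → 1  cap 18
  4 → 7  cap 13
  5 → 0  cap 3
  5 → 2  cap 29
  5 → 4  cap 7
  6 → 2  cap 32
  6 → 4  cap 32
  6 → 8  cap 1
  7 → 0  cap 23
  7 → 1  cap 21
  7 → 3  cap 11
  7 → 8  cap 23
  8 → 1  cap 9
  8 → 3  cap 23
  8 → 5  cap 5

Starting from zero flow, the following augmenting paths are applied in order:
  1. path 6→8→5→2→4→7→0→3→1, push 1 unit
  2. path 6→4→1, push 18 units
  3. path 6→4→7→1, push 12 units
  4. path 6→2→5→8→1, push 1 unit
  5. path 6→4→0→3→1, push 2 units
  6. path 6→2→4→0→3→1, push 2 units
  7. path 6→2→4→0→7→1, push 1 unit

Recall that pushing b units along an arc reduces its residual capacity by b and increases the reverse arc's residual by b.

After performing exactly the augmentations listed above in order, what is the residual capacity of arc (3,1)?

Residual capacity of (3,1): 31

after path 1 (6→8→5→2→4→7→0→3→1, push 1): res(3,1)=35
after path 2 (6→4→1, push 18): res(3,1)=35
after path 3 (6→4→7→1, push 12): res(3,1)=35
after path 4 (6→2→5→8→1, push 1): res(3,1)=35
after path 5 (6→4→0→3→1, push 2): res(3,1)=33
after path 6 (6→2→4→0→3→1, push 2): res(3,1)=31
after path 7 (6→2→4→0→7→1, push 1): res(3,1)=31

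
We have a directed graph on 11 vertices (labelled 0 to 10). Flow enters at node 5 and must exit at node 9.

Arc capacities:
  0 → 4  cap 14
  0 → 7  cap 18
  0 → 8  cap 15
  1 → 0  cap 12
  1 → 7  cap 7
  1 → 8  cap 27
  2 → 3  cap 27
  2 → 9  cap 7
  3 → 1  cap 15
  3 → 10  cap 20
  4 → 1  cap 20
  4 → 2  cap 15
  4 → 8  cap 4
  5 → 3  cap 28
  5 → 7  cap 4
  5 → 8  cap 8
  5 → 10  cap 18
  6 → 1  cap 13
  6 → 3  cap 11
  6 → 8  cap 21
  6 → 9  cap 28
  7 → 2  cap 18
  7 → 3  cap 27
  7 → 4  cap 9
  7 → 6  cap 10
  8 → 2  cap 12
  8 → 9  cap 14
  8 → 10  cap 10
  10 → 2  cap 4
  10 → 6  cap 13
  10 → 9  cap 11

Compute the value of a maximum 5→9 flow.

Maximum flow value: 55

augment #1: 5→8→9 bottleneck 8, total now 8
augment #2: 5→10→9 bottleneck 11, total now 19
augment #3: 5→7→2→9 bottleneck 4, total now 23
augment #4: 5→10→2→9 bottleneck 3, total now 26
augment #5: 5→10→6→9 bottleneck 4, total now 30
augment #6: 5→3→1→8→9 bottleneck 6, total now 36
augment #7: 5→3→10→6→9 bottleneck 9, total now 45
augment #8: 5→3→1→7→6→9 bottleneck 7, total now 52
augment #9: 5→3→1→0→7→6→9 bottleneck 2, total now 54
augment #10: 5→3→10→2→7→6→9 bottleneck 1, total now 55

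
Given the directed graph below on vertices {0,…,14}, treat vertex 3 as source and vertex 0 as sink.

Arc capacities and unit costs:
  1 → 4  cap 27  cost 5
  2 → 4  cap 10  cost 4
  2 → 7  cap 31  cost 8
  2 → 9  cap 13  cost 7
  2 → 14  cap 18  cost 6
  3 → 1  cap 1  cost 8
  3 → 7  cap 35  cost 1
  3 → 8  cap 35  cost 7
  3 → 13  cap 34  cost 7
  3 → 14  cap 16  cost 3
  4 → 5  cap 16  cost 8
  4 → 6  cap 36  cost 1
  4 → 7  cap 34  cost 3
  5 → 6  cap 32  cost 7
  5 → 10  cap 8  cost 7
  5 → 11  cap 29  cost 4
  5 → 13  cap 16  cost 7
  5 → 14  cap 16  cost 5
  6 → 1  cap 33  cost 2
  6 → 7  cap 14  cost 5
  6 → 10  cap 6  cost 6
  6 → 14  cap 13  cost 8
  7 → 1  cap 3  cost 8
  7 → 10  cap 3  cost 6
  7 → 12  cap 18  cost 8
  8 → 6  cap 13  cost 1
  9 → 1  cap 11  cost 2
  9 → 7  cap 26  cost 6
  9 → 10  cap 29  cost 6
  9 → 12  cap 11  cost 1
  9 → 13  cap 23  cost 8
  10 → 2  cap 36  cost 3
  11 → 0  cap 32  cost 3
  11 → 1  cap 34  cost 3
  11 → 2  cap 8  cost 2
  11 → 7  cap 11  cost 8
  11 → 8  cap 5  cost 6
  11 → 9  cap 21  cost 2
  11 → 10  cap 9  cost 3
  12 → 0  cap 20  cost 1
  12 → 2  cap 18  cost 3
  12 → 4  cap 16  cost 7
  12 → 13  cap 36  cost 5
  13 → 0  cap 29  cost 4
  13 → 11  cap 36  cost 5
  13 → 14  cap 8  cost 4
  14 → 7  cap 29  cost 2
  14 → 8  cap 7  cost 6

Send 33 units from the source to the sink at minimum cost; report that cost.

shortest-cost path #1: 3→7→12→0 push 18 @ unit cost 10 (adds 180)
shortest-cost path #2: 3→13→0 push 15 @ unit cost 11 (adds 165)
total cost = 345

Minimum cost for 33 units: 345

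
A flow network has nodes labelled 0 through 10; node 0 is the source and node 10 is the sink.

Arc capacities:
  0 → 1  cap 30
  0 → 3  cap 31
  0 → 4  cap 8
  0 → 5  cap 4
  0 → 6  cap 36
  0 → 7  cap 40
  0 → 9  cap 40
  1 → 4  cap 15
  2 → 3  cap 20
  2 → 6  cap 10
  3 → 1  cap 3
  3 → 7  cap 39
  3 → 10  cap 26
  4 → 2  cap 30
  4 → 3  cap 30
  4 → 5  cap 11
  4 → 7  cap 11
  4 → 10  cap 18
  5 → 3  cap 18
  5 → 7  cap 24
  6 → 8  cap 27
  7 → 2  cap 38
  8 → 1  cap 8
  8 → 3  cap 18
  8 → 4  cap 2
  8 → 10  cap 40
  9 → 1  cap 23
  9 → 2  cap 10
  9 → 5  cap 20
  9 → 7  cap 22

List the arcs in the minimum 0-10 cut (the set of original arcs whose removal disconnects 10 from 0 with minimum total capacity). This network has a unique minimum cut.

augment #1: 0→3→10 push 26
augment #2: 0→4→10 push 8
augment #3: 0→1→4→10 push 10
augment #4: 0→6→8→10 push 27
max flow = 71; residual-reachable set from 0 gives S-side
cut edges (S→T): {(3,10), (4,10), (6,8)} total cap 71

Min-cut arcs: {(3,10), (4,10), (6,8)} (total capacity 71)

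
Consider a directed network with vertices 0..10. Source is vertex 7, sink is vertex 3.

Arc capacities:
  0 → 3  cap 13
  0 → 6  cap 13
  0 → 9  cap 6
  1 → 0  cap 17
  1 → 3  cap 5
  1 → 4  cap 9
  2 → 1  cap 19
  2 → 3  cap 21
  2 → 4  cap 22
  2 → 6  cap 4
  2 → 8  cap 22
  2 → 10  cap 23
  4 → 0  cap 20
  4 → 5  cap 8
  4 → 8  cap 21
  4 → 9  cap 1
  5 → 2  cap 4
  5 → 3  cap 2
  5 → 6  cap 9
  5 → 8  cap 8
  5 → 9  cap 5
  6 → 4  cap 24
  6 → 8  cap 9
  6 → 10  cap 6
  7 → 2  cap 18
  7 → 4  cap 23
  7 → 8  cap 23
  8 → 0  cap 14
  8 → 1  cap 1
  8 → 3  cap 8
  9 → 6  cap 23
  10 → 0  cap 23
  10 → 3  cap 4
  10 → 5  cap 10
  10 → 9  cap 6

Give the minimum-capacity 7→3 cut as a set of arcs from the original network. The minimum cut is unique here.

augment #1: 7→2→3 push 18
augment #2: 7→8→3 push 8
augment #3: 7→4→0→3 push 13
augment #4: 7→4→5→3 push 2
augment #5: 7→8→1→3 push 1
augment #6: 7→4→5→2→3 push 3
augment #7: 7→4→0→6→10→3 push 4
augment #8: 7→4→5→2→1→3 push 1
max flow = 50; residual-reachable set from 7 gives S-side
cut edges (S→T): {(0,3), (5,2), (5,3), (7,2), (8,1), (8,3), (10,3)} total cap 50

Min-cut arcs: {(0,3), (5,2), (5,3), (7,2), (8,1), (8,3), (10,3)} (total capacity 50)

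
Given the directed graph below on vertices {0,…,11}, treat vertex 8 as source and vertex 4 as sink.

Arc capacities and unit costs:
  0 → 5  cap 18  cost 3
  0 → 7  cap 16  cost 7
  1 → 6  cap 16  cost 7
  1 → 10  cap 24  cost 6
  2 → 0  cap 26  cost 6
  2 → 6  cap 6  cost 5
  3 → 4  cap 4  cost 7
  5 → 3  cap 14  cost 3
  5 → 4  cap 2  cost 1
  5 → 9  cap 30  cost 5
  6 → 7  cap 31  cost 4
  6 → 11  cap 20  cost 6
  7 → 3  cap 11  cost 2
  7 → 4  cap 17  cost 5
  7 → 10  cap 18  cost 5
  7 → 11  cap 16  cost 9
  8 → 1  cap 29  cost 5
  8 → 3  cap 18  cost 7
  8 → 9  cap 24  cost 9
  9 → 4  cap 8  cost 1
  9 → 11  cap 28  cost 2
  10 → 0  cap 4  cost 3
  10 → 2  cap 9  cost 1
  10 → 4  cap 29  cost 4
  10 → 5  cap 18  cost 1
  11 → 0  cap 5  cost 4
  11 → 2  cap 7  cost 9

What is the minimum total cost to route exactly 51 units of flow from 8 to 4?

shortest-cost path #1: 8→9→4 push 8 @ unit cost 10 (adds 80)
shortest-cost path #2: 8→1→10→5→4 push 2 @ unit cost 13 (adds 26)
shortest-cost path #3: 8→3→4 push 4 @ unit cost 14 (adds 56)
shortest-cost path #4: 8→1→10→4 push 22 @ unit cost 15 (adds 330)
shortest-cost path #5: 8→1→6→7→4 push 5 @ unit cost 21 (adds 105)
shortest-cost path #6: 8→9→11→0→5→10→4 push 2 @ unit cost 21 (adds 42)
shortest-cost path #7: 8→9→11→0→7→4 push 3 @ unit cost 27 (adds 81)
shortest-cost path #8: 8→9→11→2→6→7→4 push 5 @ unit cost 34 (adds 170)
total cost = 890

Minimum cost for 51 units: 890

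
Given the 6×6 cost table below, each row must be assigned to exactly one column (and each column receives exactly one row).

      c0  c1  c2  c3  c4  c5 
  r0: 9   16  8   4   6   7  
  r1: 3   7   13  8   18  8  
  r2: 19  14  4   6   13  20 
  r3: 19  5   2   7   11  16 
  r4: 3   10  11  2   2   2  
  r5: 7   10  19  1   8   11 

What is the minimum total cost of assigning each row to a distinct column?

optimal assignment: row0→col4 (cost 6), row1→col0 (cost 3), row2→col2 (cost 4), row3→col1 (cost 5), row4→col5 (cost 2), row5→col3 (cost 1)
total = 6 + 3 + 4 + 5 + 2 + 1 = 21

Minimum assignment cost: 21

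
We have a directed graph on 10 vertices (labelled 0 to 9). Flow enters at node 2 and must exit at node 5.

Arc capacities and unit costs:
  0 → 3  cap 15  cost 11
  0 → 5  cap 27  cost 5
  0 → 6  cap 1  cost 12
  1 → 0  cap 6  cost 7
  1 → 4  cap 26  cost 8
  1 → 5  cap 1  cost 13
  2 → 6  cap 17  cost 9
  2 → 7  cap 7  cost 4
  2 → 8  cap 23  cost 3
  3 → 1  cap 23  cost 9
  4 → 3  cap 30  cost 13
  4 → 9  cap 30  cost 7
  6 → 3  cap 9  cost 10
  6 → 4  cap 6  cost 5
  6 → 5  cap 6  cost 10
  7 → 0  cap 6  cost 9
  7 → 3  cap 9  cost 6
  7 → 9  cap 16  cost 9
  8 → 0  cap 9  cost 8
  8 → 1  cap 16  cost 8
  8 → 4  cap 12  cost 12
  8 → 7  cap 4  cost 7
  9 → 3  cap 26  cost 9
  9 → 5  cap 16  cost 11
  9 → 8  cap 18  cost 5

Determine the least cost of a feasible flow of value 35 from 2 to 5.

shortest-cost path #1: 2→8→0→5 push 9 @ unit cost 16 (adds 144)
shortest-cost path #2: 2→7→0→5 push 6 @ unit cost 18 (adds 108)
shortest-cost path #3: 2→6→5 push 6 @ unit cost 19 (adds 114)
shortest-cost path #4: 2→8→1→0→5 push 6 @ unit cost 23 (adds 138)
shortest-cost path #5: 2→7→9→5 push 1 @ unit cost 24 (adds 24)
shortest-cost path #6: 2→8→1→5 push 1 @ unit cost 24 (adds 24)
shortest-cost path #7: 2→8→7→9→5 push 4 @ unit cost 30 (adds 120)
shortest-cost path #8: 2→6→4→9→5 push 2 @ unit cost 32 (adds 64)
total cost = 736

Minimum cost for 35 units: 736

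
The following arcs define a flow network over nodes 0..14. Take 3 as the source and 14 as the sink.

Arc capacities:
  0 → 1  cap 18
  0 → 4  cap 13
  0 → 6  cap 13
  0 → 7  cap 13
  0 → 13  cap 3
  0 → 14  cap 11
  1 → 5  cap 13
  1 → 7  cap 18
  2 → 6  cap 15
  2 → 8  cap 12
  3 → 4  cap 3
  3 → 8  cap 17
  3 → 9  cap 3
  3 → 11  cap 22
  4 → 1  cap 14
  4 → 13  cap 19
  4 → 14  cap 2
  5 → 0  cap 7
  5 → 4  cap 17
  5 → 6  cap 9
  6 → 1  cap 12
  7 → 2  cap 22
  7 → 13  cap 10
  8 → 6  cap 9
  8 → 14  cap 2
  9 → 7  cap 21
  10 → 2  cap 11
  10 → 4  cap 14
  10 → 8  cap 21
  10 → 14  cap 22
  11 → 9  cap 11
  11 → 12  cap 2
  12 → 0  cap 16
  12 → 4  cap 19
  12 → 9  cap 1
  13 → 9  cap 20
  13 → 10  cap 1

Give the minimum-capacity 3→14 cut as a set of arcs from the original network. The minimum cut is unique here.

augment #1: 3→4→14 push 2
augment #2: 3→8→14 push 2
augment #3: 3→4→13→10→14 push 1
augment #4: 3→11→12→0→14 push 2
augment #5: 3→8→6→1→5→0→14 push 7
max flow = 14; residual-reachable set from 3 gives S-side
cut edges (S→T): {(4,14), (5,0), (8,14), (11,12), (13,10)} total cap 14

Min-cut arcs: {(4,14), (5,0), (8,14), (11,12), (13,10)} (total capacity 14)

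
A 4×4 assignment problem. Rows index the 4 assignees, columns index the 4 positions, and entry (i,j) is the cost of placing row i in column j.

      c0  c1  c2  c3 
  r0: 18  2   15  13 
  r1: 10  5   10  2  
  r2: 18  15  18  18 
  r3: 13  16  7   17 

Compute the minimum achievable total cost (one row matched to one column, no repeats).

Minimum assignment cost: 29

optimal assignment: row0→col1 (cost 2), row1→col3 (cost 2), row2→col0 (cost 18), row3→col2 (cost 7)
total = 2 + 2 + 18 + 7 = 29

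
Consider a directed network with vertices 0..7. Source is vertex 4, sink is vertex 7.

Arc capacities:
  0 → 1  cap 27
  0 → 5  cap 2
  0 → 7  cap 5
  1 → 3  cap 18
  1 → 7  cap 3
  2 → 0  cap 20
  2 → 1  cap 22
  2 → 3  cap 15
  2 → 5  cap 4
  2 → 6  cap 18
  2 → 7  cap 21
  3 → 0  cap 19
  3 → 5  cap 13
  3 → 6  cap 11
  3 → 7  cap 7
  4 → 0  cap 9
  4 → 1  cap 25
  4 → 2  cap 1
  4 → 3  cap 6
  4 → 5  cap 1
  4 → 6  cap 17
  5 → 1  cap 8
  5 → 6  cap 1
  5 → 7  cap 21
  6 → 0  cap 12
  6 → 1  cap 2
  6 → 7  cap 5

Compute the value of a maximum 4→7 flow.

augment #1: 4→0→7 bottleneck 5, total now 5
augment #2: 4→1→7 bottleneck 3, total now 8
augment #3: 4→2→7 bottleneck 1, total now 9
augment #4: 4→3→7 bottleneck 6, total now 15
augment #5: 4→5→7 bottleneck 1, total now 16
augment #6: 4→6→7 bottleneck 5, total now 21
augment #7: 4→0→5→7 bottleneck 2, total now 23
augment #8: 4→1→3→7 bottleneck 1, total now 24
augment #9: 4→1→3→5→7 bottleneck 13, total now 37

Maximum flow value: 37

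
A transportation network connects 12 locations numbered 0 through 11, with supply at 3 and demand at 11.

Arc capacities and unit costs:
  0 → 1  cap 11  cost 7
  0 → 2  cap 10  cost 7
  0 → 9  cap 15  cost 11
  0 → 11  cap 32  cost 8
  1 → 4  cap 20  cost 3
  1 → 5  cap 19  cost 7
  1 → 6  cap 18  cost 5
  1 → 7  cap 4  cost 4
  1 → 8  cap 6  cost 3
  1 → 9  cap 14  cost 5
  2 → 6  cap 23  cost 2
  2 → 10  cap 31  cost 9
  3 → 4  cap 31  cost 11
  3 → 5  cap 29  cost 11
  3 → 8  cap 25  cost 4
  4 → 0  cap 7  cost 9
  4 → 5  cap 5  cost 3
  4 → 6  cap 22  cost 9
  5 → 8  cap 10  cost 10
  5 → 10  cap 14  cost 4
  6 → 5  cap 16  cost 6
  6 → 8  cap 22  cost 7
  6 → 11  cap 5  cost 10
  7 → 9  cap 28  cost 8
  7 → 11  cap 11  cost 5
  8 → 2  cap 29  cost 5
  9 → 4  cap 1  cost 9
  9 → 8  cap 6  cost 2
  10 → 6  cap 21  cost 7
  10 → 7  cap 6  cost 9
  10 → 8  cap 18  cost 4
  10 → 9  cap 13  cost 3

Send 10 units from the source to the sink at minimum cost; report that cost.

Minimum cost for 10 units: 245

shortest-cost path #1: 3→8→2→6→11 push 5 @ unit cost 21 (adds 105)
shortest-cost path #2: 3→4→0→11 push 5 @ unit cost 28 (adds 140)
total cost = 245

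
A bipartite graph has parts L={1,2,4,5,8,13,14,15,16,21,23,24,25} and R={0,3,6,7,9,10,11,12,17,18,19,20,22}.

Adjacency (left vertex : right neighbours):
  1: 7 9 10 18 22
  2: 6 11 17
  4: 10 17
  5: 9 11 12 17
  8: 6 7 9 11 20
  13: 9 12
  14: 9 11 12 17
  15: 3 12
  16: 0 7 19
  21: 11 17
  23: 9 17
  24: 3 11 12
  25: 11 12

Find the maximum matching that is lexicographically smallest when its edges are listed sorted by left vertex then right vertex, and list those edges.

|M| = 10 (so the lex-smallest maximum matching has 10 edges)
process left vertices in ascending order; for each, take the smallest-labelled available neighbour that still permits 10 edges overall, or leave it unmatched if none does
lex-smallest matching: {1-7, 2-6, 4-10, 5-9, 8-20, 13-12, 14-11, 15-3, 16-0, 21-17}

Lex-smallest maximum matching: {(1,7), (2,6), (4,10), (5,9), (8,20), (13,12), (14,11), (15,3), (16,0), (21,17)}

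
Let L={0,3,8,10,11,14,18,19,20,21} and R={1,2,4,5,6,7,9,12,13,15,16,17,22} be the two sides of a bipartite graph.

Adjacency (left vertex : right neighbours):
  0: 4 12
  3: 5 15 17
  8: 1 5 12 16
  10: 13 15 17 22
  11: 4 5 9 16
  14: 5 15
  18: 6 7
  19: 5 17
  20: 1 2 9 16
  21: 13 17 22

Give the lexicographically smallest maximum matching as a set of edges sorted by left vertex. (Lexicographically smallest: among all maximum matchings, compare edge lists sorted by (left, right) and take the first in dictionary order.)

Lex-smallest maximum matching: {(0,4), (3,5), (8,1), (10,13), (11,9), (14,15), (18,6), (19,17), (20,2), (21,22)}

|M| = 10 (so the lex-smallest maximum matching has 10 edges)
process left vertices in ascending order; for each, take the smallest-labelled available neighbour that still permits 10 edges overall, or leave it unmatched if none does
lex-smallest matching: {0-4, 3-5, 8-1, 10-13, 11-9, 14-15, 18-6, 19-17, 20-2, 21-22}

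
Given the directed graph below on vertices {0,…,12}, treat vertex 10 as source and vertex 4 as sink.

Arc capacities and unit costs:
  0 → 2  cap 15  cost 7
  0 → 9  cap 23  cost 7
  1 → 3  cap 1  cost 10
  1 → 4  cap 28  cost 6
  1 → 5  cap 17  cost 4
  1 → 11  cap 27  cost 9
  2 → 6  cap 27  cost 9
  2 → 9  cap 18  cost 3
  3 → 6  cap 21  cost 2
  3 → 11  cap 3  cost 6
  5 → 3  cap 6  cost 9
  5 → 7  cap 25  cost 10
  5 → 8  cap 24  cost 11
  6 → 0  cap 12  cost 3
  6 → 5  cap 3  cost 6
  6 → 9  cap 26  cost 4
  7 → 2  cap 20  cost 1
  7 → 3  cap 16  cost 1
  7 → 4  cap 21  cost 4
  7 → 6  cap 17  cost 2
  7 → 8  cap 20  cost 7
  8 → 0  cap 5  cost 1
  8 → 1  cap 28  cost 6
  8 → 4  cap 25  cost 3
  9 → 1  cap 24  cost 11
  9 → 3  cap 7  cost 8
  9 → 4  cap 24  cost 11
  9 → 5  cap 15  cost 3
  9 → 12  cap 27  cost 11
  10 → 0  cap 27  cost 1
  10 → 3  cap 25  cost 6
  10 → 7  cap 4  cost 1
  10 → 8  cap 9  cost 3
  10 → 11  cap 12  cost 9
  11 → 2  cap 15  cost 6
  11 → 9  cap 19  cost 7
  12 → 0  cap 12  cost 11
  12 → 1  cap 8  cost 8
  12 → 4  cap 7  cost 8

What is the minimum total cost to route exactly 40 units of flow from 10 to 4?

shortest-cost path #1: 10→7→4 push 4 @ unit cost 5 (adds 20)
shortest-cost path #2: 10→8→4 push 9 @ unit cost 6 (adds 54)
shortest-cost path #3: 10→0→9→4 push 23 @ unit cost 19 (adds 437)
shortest-cost path #4: 10→0→2→9→4 push 1 @ unit cost 22 (adds 22)
shortest-cost path #5: 10→0→2→9→1→4 push 3 @ unit cost 28 (adds 84)
total cost = 617

Minimum cost for 40 units: 617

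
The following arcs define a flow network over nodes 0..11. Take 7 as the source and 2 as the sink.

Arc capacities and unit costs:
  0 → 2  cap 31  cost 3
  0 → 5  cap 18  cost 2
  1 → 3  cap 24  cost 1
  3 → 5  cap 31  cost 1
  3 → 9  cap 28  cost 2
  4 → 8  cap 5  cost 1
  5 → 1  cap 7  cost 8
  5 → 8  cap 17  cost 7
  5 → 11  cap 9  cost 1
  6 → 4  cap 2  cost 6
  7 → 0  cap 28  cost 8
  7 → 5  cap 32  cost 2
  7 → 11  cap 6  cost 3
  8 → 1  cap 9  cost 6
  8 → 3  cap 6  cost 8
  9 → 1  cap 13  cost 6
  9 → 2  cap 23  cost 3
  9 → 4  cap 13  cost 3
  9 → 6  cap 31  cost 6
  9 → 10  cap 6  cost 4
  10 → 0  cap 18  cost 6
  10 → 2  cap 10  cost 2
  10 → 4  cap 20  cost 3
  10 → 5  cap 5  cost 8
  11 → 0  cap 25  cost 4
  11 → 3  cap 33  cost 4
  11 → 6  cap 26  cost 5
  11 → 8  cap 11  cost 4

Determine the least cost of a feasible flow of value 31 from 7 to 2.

Minimum cost for 31 units: 326

shortest-cost path #1: 7→11→0→2 push 6 @ unit cost 10 (adds 60)
shortest-cost path #2: 7→5→11→0→2 push 9 @ unit cost 10 (adds 90)
shortest-cost path #3: 7→0→2 push 16 @ unit cost 11 (adds 176)
total cost = 326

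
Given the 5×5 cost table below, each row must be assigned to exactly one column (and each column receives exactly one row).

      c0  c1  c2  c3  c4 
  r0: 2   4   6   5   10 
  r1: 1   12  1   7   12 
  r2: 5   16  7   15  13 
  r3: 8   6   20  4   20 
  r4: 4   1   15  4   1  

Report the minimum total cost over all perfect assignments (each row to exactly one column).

optimal assignment: row0→col1 (cost 4), row1→col2 (cost 1), row2→col0 (cost 5), row3→col3 (cost 4), row4→col4 (cost 1)
total = 4 + 1 + 5 + 4 + 1 = 15

Minimum assignment cost: 15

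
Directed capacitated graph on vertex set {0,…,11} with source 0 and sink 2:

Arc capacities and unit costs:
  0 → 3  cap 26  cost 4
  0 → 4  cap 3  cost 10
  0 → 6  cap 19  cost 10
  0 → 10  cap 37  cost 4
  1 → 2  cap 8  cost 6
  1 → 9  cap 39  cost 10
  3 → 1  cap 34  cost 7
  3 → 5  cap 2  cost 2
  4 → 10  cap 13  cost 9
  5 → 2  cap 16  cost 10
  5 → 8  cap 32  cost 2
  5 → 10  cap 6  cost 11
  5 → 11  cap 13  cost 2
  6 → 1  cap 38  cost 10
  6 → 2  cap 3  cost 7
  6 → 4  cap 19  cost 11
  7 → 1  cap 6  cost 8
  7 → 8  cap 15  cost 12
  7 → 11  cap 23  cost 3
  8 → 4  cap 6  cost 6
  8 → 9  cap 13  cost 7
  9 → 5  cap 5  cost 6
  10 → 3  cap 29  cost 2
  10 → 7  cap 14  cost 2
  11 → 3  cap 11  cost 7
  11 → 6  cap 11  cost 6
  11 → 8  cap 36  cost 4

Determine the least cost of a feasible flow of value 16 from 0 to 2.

shortest-cost path #1: 0→3→5→2 push 2 @ unit cost 16 (adds 32)
shortest-cost path #2: 0→6→2 push 3 @ unit cost 17 (adds 51)
shortest-cost path #3: 0→3→1→2 push 8 @ unit cost 17 (adds 136)
shortest-cost path #4: 0→10→7→11→8→9→5→2 push 3 @ unit cost 36 (adds 108)
total cost = 327

Minimum cost for 16 units: 327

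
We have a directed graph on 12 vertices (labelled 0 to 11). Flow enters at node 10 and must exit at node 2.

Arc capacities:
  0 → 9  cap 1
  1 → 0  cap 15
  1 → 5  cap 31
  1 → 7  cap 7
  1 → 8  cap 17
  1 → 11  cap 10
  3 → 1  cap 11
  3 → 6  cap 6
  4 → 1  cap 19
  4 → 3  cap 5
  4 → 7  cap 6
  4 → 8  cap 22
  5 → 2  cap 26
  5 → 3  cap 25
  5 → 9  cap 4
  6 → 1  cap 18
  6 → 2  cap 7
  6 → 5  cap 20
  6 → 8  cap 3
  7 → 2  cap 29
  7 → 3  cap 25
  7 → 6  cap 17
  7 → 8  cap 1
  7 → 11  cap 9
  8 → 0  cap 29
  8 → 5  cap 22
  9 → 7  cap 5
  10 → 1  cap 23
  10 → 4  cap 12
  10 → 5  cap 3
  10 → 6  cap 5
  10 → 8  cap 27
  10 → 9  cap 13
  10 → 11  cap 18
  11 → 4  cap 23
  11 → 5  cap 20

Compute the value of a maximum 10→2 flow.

Maximum flow value: 51

augment #1: 10→5→2 bottleneck 3, total now 3
augment #2: 10→6→2 bottleneck 5, total now 8
augment #3: 10→1→5→2 bottleneck 23, total now 31
augment #4: 10→4→7→2 bottleneck 6, total now 37
augment #5: 10→9→7→2 bottleneck 5, total now 42
augment #6: 10→4→1→7→2 bottleneck 6, total now 48
augment #7: 10→8→5→1→7→2 bottleneck 1, total now 49
augment #8: 10→8→5→3→6→2 bottleneck 2, total now 51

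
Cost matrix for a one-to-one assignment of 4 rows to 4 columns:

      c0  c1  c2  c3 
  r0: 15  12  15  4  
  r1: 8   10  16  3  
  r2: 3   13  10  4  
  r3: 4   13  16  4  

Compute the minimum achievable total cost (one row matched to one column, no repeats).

Minimum assignment cost: 28

optimal assignment: row0→col3 (cost 4), row1→col1 (cost 10), row2→col2 (cost 10), row3→col0 (cost 4)
total = 4 + 10 + 10 + 4 = 28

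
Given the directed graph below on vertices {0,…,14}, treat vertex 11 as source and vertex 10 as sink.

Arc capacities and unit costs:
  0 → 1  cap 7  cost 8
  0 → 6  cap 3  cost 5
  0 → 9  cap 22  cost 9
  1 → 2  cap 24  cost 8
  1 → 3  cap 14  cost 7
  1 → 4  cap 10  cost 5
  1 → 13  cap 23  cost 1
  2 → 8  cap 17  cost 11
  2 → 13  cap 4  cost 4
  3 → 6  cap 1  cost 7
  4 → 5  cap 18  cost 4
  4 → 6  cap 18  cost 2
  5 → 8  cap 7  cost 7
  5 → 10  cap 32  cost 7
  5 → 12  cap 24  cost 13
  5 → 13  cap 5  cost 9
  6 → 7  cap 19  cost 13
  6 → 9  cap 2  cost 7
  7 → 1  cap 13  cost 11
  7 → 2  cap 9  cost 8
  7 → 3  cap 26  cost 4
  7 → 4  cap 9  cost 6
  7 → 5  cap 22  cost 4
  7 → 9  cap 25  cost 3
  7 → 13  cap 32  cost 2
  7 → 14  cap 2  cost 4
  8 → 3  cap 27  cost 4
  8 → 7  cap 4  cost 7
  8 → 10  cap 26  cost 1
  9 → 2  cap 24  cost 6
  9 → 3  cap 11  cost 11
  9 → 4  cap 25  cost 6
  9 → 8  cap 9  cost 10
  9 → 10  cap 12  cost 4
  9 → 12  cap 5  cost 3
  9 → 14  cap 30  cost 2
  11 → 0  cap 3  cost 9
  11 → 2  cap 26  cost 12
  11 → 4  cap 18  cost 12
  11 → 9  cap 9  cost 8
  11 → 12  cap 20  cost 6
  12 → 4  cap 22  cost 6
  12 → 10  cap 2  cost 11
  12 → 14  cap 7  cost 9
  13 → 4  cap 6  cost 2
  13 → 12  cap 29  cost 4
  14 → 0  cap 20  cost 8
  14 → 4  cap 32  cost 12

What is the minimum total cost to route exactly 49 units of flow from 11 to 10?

shortest-cost path #1: 11→9→10 push 9 @ unit cost 12 (adds 108)
shortest-cost path #2: 11→12→10 push 2 @ unit cost 17 (adds 34)
shortest-cost path #3: 11→0→9→10 push 3 @ unit cost 22 (adds 66)
shortest-cost path #4: 11→4→5→10 push 18 @ unit cost 23 (adds 414)
shortest-cost path #5: 11→2→8→10 push 17 @ unit cost 24 (adds 408)
total cost = 1030

Minimum cost for 49 units: 1030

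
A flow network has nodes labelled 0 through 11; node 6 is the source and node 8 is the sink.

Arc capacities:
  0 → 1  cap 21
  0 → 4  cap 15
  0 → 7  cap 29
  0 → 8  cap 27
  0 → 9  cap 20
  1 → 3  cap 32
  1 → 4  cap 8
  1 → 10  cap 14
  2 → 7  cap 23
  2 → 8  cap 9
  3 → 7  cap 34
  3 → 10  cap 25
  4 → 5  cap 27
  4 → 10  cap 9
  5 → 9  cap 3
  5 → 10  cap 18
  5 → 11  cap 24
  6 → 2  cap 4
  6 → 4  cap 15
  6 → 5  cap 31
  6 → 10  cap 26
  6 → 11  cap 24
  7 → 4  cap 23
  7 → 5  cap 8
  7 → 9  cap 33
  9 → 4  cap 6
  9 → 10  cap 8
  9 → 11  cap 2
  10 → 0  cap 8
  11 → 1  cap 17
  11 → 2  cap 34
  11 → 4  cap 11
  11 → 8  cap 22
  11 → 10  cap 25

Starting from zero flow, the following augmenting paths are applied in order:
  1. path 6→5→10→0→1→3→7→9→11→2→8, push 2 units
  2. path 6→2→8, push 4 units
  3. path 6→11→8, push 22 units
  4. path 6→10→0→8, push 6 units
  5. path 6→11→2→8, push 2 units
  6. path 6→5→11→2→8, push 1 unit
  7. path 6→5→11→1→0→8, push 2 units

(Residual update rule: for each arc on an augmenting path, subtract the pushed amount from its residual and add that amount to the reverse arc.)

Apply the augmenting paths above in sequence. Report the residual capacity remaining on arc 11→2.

Residual capacity of (11,2): 29

after path 1 (6→5→10→0→1→3→7→9→11→2→8, push 2): res(11,2)=32
after path 2 (6→2→8, push 4): res(11,2)=32
after path 3 (6→11→8, push 22): res(11,2)=32
after path 4 (6→10→0→8, push 6): res(11,2)=32
after path 5 (6→11→2→8, push 2): res(11,2)=30
after path 6 (6→5→11→2→8, push 1): res(11,2)=29
after path 7 (6→5→11→1→0→8, push 2): res(11,2)=29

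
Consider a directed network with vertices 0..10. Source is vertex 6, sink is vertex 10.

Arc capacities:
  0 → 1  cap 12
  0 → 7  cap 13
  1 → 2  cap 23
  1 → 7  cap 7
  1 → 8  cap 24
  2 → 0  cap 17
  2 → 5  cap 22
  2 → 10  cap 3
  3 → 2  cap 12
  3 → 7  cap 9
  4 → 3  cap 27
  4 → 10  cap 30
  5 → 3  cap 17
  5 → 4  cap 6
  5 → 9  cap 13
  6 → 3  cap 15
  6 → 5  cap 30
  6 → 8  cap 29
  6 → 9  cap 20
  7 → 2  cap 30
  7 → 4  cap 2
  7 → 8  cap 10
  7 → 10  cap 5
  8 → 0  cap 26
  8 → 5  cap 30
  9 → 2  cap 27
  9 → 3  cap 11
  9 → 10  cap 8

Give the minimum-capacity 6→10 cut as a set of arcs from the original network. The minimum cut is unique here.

augment #1: 6→9→10 push 8
augment #2: 6→3→2→10 push 3
augment #3: 6→3→7→10 push 5
augment #4: 6→5→4→10 push 6
augment #5: 6→3→7→4→10 push 2
max flow = 24; residual-reachable set from 6 gives S-side
cut edges (S→T): {(2,10), (5,4), (7,4), (7,10), (9,10)} total cap 24

Min-cut arcs: {(2,10), (5,4), (7,4), (7,10), (9,10)} (total capacity 24)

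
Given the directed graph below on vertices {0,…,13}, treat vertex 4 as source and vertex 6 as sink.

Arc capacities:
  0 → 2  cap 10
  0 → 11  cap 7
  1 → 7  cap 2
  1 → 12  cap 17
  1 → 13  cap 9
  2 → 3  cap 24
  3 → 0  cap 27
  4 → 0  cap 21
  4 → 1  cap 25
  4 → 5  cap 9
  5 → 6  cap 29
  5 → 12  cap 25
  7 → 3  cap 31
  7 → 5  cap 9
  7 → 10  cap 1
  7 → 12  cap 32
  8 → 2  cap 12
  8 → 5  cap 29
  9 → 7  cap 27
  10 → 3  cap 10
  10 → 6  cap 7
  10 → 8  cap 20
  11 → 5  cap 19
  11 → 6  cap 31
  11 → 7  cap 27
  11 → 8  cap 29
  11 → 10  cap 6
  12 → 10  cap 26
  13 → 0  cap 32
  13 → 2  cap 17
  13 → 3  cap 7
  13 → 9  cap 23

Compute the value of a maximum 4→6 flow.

Maximum flow value: 41

augment #1: 4→5→6 bottleneck 9, total now 9
augment #2: 4→0→11→6 bottleneck 7, total now 16
augment #3: 4→1→7→5→6 bottleneck 2, total now 18
augment #4: 4→1→12→10→6 bottleneck 7, total now 25
augment #5: 4→1→12→10→8→5→6 bottleneck 10, total now 35
augment #6: 4→1→13→9→7→5→6 bottleneck 6, total now 41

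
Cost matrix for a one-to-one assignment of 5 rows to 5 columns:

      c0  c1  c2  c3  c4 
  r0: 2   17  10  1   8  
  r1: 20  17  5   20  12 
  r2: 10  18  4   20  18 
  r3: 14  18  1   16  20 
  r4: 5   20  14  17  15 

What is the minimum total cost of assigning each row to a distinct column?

Minimum assignment cost: 37

optimal assignment: row0→col3 (cost 1), row1→col4 (cost 12), row2→col1 (cost 18), row3→col2 (cost 1), row4→col0 (cost 5)
total = 1 + 12 + 18 + 1 + 5 = 37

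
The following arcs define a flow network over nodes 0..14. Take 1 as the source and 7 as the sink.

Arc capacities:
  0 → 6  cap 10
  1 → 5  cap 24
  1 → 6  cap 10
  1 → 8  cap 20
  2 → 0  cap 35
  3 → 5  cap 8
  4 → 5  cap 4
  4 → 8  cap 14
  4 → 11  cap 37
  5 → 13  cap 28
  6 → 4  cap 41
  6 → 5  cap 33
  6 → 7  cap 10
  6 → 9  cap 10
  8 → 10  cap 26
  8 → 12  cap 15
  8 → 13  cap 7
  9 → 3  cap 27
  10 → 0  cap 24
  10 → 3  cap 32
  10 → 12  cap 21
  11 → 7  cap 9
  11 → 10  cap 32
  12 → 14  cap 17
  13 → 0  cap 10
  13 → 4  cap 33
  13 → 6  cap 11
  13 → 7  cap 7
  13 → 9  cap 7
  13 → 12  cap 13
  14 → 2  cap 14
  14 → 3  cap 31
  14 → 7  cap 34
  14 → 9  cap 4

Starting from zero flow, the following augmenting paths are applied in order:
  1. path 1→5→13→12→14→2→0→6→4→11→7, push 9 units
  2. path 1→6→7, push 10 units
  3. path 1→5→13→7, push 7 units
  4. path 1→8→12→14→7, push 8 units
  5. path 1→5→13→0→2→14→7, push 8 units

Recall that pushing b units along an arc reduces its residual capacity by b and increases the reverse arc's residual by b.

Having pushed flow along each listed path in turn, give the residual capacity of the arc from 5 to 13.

Residual capacity of (5,13): 4

after path 1 (1→5→13→12→14→2→0→6→4→11→7, push 9): res(5,13)=19
after path 2 (1→6→7, push 10): res(5,13)=19
after path 3 (1→5→13→7, push 7): res(5,13)=12
after path 4 (1→8→12→14→7, push 8): res(5,13)=12
after path 5 (1→5→13→0→2→14→7, push 8): res(5,13)=4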